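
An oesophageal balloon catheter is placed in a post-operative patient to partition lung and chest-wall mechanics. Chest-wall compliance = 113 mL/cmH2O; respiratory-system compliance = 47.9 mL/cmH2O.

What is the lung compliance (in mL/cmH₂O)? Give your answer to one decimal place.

83.1

1/CL = 1/Crs − 1/Ccw.
1/CL = 1/47.9 − 1/113 = 0.01203.
CL = 83.126 mL/cmH2O.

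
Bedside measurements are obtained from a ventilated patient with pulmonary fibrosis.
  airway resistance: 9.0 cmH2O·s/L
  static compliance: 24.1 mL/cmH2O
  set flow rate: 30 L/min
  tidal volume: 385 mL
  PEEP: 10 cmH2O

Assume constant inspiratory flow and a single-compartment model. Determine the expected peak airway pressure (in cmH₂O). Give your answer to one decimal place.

30.5

Flow: 30 L/min ÷ 60 = 0.5 L/s.
Equation of motion (constant flow): PIP = Vt/C + R·V̇ + PEEP.
PIP = 385/24.1 + 9.0×0.5 + 10 = 15.975 + 4.5 + 10 = 30.475 cmH2O.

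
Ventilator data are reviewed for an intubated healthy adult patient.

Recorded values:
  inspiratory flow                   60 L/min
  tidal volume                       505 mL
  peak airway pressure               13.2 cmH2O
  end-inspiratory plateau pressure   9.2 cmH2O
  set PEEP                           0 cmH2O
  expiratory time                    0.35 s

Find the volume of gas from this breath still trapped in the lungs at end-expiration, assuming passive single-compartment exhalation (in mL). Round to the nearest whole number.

Flow: 60 L/min ÷ 60 = 1 L/s.
R = (PIP − Pplat)/V̇ = (13.2 − 9.2) / 1 = 4.0/1 = 4.0 cmH2O·s/L.
C = Vt/(Pplat − PEEP) = 505.0 / (9.2 − 0) = 505.0/9.2 = 54.891 mL/cmH2O.
τ = R × C = 4.0 × 0.05489 L/cmH2O = 0.2196 s.
Fraction remaining = e^(−Te/τ) = e^(−0.35/0.2196) = 0.2032.
Trapped volume = 505.0 × 0.2032 = 102.62 mL.

103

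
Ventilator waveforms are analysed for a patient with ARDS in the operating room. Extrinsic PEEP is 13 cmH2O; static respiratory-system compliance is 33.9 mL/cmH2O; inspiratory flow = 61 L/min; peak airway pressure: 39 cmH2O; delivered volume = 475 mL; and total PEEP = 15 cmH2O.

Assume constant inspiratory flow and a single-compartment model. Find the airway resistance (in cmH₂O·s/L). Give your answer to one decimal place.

9.8

Flow: 61 L/min ÷ 60 = 1.0167 L/s.
Total PEEP = 15 cmH2O (set 13 + intrinsic 2); this is the baseline alveolar pressure.
Equation of motion (constant flow): PIP = Vt/C + R·V̇ + PEEP.
R·V̇ = PIP − Vt/C − PEEP = 39 − 475/33.9 − 15 = 39 − 14.012 − 15 = 9.988 cmH2O.
R = 9.988 / 1.0167 = 9.824 cmH2O·s/L.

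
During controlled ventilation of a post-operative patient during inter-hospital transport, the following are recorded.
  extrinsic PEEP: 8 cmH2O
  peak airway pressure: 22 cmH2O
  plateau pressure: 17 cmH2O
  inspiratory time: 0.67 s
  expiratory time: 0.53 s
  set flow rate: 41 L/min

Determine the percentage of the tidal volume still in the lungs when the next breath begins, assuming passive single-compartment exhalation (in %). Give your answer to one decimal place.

Flow: 41 L/min ÷ 60 = 0.6833 L/s.
Vt = flow × Ti = 0.6833 L/s × 0.67 s × 1000 mL/L = 457.81 mL.
R = (PIP − Pplat)/V̇ = (22 − 17) / 0.6833 = 5.0/0.6833 = 7.317 cmH2O·s/L.
C = Vt/(Pplat − PEEP) = 457.81 / (17 − 8) = 457.81/9.0 = 50.868 mL/cmH2O.
τ = R × C = 7.317 × 0.05087 L/cmH2O = 0.3722 s.
Fraction remaining at end-expiration = e^(−Te/τ) = e^(−0.53/0.3722) = 0.2408 → 24.08%.

24.1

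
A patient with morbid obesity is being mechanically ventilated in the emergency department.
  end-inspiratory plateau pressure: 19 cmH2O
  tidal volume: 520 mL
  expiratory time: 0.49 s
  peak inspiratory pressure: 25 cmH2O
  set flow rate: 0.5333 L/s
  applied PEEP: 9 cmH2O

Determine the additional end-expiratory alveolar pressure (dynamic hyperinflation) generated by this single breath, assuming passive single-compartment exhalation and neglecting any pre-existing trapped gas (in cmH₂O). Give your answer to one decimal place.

R = (PIP − Pplat)/V̇ = (25 − 19) / 0.5333 = 6.0/0.5333 = 11.251 cmH2O·s/L.
C = Vt/(Pplat − PEEP) = 520.0 / (19 − 9) = 520.0/10.0 = 52.0 mL/cmH2O.
τ = R × C = 11.251 × 0.052 L/cmH2O = 0.5851 s.
Fraction remaining = e^(−Te/τ) = e^(−0.49/0.5851) = 0.4328; trapped volume = 520.0 × 0.4328 = 225.06 mL.
Additional alveolar pressure from trapping ≈ V_trapped / C = 225.06 / 52.0 = 4.328 cmH2O.

4.3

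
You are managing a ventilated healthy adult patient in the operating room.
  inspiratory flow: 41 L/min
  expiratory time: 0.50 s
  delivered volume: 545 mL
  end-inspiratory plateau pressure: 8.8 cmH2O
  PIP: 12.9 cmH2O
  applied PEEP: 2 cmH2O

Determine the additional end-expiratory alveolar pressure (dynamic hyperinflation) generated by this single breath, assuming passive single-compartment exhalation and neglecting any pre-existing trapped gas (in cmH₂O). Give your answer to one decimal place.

2.4

Flow: 41 L/min ÷ 60 = 0.6833 L/s.
R = (PIP − Pplat)/V̇ = (12.9 − 8.8) / 0.6833 = 4.1/0.6833 = 6.0 cmH2O·s/L.
C = Vt/(Pplat − PEEP) = 545.0 / (8.8 − 2) = 545.0/6.8 = 80.147 mL/cmH2O.
τ = R × C = 6.0 × 0.08015 L/cmH2O = 0.4809 s.
Fraction remaining = e^(−Te/τ) = e^(−0.50/0.4809) = 0.3536; trapped volume = 545.0 × 0.3536 = 192.71 mL.
Additional alveolar pressure from trapping ≈ V_trapped / C = 192.71 / 80.147 = 2.404 cmH2O.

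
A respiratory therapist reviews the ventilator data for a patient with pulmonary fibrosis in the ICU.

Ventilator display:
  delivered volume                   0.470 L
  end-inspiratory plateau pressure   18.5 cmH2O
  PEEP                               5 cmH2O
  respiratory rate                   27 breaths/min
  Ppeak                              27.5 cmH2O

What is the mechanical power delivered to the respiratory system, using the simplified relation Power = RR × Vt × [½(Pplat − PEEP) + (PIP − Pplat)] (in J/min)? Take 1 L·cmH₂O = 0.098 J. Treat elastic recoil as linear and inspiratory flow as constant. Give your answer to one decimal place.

19.6

Per-breath work = Vt × [½(Pplat−PEEP) + (PIP−Pplat)] = 0.470 × [0.5×13.5 + 9.0] = 0.470 × 15.75 = 7.403 L·cmH2O.
Power = 27 × 7.403 = 199.88 L·cmH2O/min.
× 0.098 J/(L·cmH2O) → 19.588 J/min.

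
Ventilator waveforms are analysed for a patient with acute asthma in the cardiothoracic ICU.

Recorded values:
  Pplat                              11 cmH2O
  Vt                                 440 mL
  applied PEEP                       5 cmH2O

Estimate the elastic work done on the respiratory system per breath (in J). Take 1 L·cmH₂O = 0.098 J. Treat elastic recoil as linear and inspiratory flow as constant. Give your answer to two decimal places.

0.13

Elastic work ≈ ½ × (Pplat − PEEP) × Vt = 0.5 × (11 − 5) × 0.440 L = 0.5 × 6.0 × 0.440 = 1.32 L·cmH2O.
× 0.098 J/(L·cmH2O) → 0.1294 J.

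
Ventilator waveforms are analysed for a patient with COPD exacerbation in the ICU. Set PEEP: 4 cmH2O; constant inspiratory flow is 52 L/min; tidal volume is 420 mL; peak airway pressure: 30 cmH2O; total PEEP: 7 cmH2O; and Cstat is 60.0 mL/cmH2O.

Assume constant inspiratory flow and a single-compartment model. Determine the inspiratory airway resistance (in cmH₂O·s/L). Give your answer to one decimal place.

Flow: 52 L/min ÷ 60 = 0.8667 L/s.
Total PEEP = 7 cmH2O (set 4 + intrinsic 3); this is the baseline alveolar pressure.
Equation of motion (constant flow): PIP = Vt/C + R·V̇ + PEEP.
R·V̇ = PIP − Vt/C − PEEP = 30 − 420/60.0 − 7 = 30 − 7.0 − 7 = 16.0 cmH2O.
R = 16.0 / 0.8667 = 18.461 cmH2O·s/L.

18.5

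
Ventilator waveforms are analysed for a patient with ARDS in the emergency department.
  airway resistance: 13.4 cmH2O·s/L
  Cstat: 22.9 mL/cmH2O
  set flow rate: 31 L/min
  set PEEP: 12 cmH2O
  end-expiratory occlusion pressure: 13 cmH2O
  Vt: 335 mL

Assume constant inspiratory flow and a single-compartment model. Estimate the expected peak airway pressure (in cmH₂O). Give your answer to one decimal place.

34.6

Flow: 31 L/min ÷ 60 = 0.5167 L/s.
Total PEEP = 13 cmH2O (set 12 + intrinsic 1); this is the baseline alveolar pressure.
Equation of motion (constant flow): PIP = Vt/C + R·V̇ + PEEP.
PIP = 335/22.9 + 13.4×0.5167 + 13 = 14.629 + 6.924 + 13 = 34.553 cmH2O.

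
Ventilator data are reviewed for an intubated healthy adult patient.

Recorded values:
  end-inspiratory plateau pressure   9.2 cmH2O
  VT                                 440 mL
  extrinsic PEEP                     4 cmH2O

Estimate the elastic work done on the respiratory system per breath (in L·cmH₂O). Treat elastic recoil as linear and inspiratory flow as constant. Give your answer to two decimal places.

1.14

Elastic work ≈ ½ × (Pplat − PEEP) × Vt = 0.5 × (9.2 − 4) × 0.440 L = 0.5 × 5.2 × 0.440 = 1.144 L·cmH2O.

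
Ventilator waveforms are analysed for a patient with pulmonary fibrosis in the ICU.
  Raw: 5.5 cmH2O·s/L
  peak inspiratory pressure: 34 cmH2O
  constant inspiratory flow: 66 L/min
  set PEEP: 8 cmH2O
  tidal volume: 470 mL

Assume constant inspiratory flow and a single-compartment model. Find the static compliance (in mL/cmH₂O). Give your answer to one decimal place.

23.6

Flow: 66 L/min ÷ 60 = 1.1 L/s.
Equation of motion (constant flow): PIP = Vt/C + R·V̇ + PEEP.
Vt/C = PIP − R·V̇ − PEEP = 34 − 5.5×1.1 − 8 = 34 − 6.05 − 8 = 19.95 cmH2O.
C = Vt / 19.95 = 470 / 19.95 = 23.559 mL/cmH2O.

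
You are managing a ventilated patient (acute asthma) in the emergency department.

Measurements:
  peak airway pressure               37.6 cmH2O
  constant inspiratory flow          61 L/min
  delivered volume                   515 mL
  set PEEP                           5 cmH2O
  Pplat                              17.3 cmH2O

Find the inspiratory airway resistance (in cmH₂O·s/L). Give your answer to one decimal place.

Flow: 61 L/min ÷ 60 = 1.0167 L/s.
Raw = (PIP − Pplat) / flow = (37.6 − 17.3) / 1.0167 = 20.3 / 1.0167 = 19.967 cmH2O·s/L.

20.0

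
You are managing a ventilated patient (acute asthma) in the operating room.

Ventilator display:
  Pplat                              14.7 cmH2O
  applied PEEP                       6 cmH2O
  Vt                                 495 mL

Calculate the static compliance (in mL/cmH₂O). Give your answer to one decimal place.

Cstat = Vt / (Pplat − PEEP) = 495 / (14.7 − 6) = 495 / 8.7 = 56.897 mL/cmH2O.

56.9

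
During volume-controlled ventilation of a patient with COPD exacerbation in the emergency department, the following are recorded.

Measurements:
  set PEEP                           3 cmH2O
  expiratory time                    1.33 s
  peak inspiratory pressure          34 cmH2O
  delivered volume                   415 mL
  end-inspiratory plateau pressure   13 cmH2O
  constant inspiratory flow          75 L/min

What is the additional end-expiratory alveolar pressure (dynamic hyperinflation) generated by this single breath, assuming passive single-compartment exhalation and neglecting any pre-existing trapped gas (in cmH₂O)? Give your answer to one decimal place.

1.5

Flow: 75 L/min ÷ 60 = 1.25 L/s.
R = (PIP − Pplat)/V̇ = (34 − 13) / 1.25 = 21.0/1.25 = 16.8 cmH2O·s/L.
C = Vt/(Pplat − PEEP) = 415.0 / (13 − 3) = 415.0/10.0 = 41.5 mL/cmH2O.
τ = R × C = 16.8 × 0.0415 L/cmH2O = 0.6972 s.
Fraction remaining = e^(−Te/τ) = e^(−1.33/0.6972) = 0.1484; trapped volume = 415.0 × 0.1484 = 61.586 mL.
Additional alveolar pressure from trapping ≈ V_trapped / C = 61.586 / 41.5 = 1.484 cmH2O.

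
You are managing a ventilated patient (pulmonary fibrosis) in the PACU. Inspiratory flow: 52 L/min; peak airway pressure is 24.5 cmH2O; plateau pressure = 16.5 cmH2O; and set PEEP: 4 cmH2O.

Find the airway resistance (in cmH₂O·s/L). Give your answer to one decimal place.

Flow: 52 L/min ÷ 60 = 0.8667 L/s.
Raw = (PIP − Pplat) / flow = (24.5 − 16.5) / 0.8667 = 8.0 / 0.8667 = 9.23 cmH2O·s/L.

9.2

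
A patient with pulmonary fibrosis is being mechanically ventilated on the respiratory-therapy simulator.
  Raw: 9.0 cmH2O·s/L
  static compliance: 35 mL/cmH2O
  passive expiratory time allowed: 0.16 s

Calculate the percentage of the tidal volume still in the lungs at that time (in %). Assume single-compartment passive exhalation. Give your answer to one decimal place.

60.2

τ = R × C = 9.0 × 35 mL/cmH2O = 9.0 × 0.035 L/cmH2O = 0.315 s.
Passive exhalation: V(t)/V₀ = e^(−t/τ) = e^(−0.16/0.315) = 0.6017.
Fraction remaining = 0.6017 → 60.17%.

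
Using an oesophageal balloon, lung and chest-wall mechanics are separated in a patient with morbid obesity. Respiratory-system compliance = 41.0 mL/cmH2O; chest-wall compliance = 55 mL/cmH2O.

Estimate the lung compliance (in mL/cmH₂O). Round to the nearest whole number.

1/CL = 1/Crs − 1/Ccw.
1/CL = 1/41.0 − 1/55 = 0.006208.
CL = 161.08 mL/cmH2O.

161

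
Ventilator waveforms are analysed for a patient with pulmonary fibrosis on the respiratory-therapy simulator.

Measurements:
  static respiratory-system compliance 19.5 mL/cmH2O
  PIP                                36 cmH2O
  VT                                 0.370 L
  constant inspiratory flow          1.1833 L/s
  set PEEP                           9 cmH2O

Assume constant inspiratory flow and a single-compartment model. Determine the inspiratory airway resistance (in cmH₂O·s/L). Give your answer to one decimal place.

Equation of motion (constant flow): PIP = Vt/C + R·V̇ + PEEP.
R·V̇ = PIP − Vt/C − PEEP = 36 − 370/19.5 − 9 = 36 − 18.974 − 9 = 8.026 cmH2O.
R = 8.026 / 1.1833 = 6.783 cmH2O·s/L.

6.8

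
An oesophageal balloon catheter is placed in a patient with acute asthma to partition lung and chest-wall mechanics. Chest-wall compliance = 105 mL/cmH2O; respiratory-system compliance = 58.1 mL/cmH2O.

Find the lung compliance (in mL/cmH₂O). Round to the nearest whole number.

130

1/CL = 1/Crs − 1/Ccw.
1/CL = 1/58.1 − 1/105 = 0.007688.
CL = 130.07 mL/cmH2O.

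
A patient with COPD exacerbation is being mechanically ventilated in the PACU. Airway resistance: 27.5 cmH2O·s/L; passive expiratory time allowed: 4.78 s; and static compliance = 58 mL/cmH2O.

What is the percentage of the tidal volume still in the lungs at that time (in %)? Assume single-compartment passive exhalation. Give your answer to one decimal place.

τ = R × C = 27.5 × 58 mL/cmH2O = 27.5 × 0.058 L/cmH2O = 1.595 s.
Passive exhalation: V(t)/V₀ = e^(−t/τ) = e^(−4.78/1.595) = 0.04994.
Fraction remaining = 0.04994 → 4.994%.

5.0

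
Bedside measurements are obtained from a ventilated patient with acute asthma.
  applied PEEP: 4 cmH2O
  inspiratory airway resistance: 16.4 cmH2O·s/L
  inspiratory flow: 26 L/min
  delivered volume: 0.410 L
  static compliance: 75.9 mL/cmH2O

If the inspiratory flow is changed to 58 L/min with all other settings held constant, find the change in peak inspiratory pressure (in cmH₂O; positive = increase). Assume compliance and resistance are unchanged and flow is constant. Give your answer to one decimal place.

Flow: 26 L/min ÷ 60 = 0.4333 L/s.
New flow: 58 L/min ÷ 60 = 0.9667 L/s.
PIP = Vt/C + R·V̇ + PEEP (constant-flow equation of motion).
Only the resistive term changes: ΔPIP = R × ΔV̇ = 16.4 × (0.9667 − 0.4333) = 16.4 × 0.5334 = 8.748 cmH2O.

8.7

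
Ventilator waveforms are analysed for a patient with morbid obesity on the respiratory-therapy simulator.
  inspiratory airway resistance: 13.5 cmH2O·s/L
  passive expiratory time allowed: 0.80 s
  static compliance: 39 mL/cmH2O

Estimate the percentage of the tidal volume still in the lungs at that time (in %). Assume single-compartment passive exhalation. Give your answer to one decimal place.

21.9

τ = R × C = 13.5 × 39 mL/cmH2O = 13.5 × 0.039 L/cmH2O = 0.5265 s.
Passive exhalation: V(t)/V₀ = e^(−t/τ) = e^(−0.80/0.5265) = 0.2188.
Fraction remaining = 0.2188 → 21.88%.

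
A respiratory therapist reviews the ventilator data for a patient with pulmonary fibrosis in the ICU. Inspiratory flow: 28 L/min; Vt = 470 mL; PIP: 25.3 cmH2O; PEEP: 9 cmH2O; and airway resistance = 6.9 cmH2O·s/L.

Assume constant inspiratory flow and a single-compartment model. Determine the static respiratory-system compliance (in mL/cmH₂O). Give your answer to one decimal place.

35.9

Flow: 28 L/min ÷ 60 = 0.4667 L/s.
Equation of motion (constant flow): PIP = Vt/C + R·V̇ + PEEP.
Vt/C = PIP − R·V̇ − PEEP = 25.3 − 6.9×0.4667 − 9 = 25.3 − 3.22 − 9 = 13.08 cmH2O.
C = Vt / 13.08 = 470 / 13.08 = 35.933 mL/cmH2O.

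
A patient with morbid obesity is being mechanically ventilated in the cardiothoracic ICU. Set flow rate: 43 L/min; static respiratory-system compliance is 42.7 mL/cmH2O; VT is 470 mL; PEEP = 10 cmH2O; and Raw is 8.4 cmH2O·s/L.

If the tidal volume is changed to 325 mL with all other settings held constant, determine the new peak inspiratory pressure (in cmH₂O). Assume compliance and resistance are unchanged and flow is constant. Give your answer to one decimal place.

Flow: 43 L/min ÷ 60 = 0.7167 L/s.
PIP = Vt/C + R·V̇ + PEEP (constant-flow equation of motion).
Only the elastic term changes: ΔPIP = ΔVt / C = (325 − 470) / 42.7 = -3.396 cmH2O.
Original PIP = 470/42.7 + 8.4×0.7167 + 10 = 27.027 cmH2O; new PIP = 27.027 + (-3.396) = 23.631 cmH2O.

23.6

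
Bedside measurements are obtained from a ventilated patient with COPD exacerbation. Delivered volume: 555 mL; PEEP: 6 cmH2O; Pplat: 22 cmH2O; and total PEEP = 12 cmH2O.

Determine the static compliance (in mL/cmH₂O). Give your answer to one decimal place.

55.5

End-expiratory occlusion gives total PEEP = 12 cmH2O (intrinsic PEEP = 12 − 6 = 6). Use total PEEP for the elastic gradient.
Cstat = Vt / (Pplat − PEEPtotal) = 555 / (22 − 12) = 555 / 10.0 = 55.5 mL/cmH2O.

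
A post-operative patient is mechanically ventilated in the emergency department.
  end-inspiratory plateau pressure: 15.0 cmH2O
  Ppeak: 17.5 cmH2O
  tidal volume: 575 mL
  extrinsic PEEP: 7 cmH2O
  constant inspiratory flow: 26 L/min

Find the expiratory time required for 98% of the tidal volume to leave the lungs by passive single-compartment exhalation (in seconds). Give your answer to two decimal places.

Flow: 26 L/min ÷ 60 = 0.4333 L/s.
R = (PIP − Pplat)/V̇ = (17.5 − 15.0) / 0.4333 = 2.5/0.4333 = 5.77 cmH2O·s/L.
C = Vt/(Pplat − PEEP) = 575.0 / (15.0 − 7) = 575.0/8.0 = 71.875 mL/cmH2O.
τ = R × C = 5.77 × 0.07188 L/cmH2O = 0.4147 s.
t = −τ·ln(1 − 0.98) = −0.4147·ln(0.02) = 1.622 s.

1.62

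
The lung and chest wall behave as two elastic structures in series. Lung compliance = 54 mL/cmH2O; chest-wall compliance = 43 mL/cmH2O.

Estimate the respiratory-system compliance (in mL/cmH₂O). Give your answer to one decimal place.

Lung and chest wall are elastances in series: 1/Crs = 1/CL + 1/Ccw.
1/Crs = 1/54 + 1/43 = 0.04177.
Crs = 23.941 mL/cmH2O.

23.9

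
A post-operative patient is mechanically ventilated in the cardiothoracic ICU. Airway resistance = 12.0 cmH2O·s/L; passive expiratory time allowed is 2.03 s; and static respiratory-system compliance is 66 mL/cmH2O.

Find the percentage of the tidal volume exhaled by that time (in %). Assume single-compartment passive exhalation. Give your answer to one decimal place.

92.3

τ = R × C = 12.0 × 66 mL/cmH2O = 12.0 × 0.066 L/cmH2O = 0.792 s.
Passive exhalation: V(t)/V₀ = e^(−t/τ) = e^(−2.03/0.792) = 0.07706.
Fraction exhaled = 1 − 0.07706 = 0.9229 → 92.29%.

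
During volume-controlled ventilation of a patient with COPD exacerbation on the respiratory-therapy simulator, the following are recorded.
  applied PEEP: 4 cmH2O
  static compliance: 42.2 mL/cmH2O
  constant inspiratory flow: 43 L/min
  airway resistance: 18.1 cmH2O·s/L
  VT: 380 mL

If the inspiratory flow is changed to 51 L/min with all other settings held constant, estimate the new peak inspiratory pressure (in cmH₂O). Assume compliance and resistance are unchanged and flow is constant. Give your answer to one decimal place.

28.4

Flow: 43 L/min ÷ 60 = 0.7167 L/s.
New flow: 51 L/min ÷ 60 = 0.85 L/s.
PIP = Vt/C + R·V̇ + PEEP (constant-flow equation of motion).
Only the resistive term changes: ΔPIP = R × ΔV̇ = 18.1 × (0.85 − 0.7167) = 18.1 × 0.1333 = 2.413 cmH2O.
Original PIP = 380/42.2 + 18.1×0.7167 + 4 = 25.977 cmH2O; new PIP = 25.977 + (2.413) = 28.39 cmH2O.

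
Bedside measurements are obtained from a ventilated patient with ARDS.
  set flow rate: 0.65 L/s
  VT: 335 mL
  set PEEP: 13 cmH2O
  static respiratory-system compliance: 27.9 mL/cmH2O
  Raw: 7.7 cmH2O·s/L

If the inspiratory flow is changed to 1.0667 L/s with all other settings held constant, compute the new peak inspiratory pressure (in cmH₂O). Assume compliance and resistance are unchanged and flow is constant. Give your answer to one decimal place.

PIP = Vt/C + R·V̇ + PEEP (constant-flow equation of motion).
Only the resistive term changes: ΔPIP = R × ΔV̇ = 7.7 × (1.0667 − 0.65) = 7.7 × 0.4167 = 3.209 cmH2O.
Original PIP = 335/27.9 + 7.7×0.65 + 13 = 30.012 cmH2O; new PIP = 30.012 + (3.209) = 33.221 cmH2O.

33.2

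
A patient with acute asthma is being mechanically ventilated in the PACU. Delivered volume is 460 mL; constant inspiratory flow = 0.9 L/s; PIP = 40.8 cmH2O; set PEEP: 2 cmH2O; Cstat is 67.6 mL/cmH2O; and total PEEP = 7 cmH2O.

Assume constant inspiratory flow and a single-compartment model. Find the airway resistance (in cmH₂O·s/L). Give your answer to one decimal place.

30.0

Total PEEP = 7 cmH2O (set 2 + intrinsic 5); this is the baseline alveolar pressure.
Equation of motion (constant flow): PIP = Vt/C + R·V̇ + PEEP.
R·V̇ = PIP − Vt/C − PEEP = 40.8 − 460/67.6 − 7 = 40.8 − 6.805 − 7 = 26.995 cmH2O.
R = 26.995 / 0.9 = 29.994 cmH2O·s/L.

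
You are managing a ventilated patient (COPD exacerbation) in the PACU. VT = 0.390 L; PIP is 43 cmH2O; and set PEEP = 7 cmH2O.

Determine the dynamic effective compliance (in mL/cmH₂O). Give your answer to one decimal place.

10.8

Dynamic compliance = Vt / (PIP − PEEP) = 390 / (43 − 7) = 390 / 36.0 = 10.833 mL/cmH2O.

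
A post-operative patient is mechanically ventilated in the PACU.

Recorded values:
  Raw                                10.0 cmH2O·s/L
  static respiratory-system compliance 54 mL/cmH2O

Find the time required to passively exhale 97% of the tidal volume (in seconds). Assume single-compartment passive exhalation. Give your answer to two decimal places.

1.89

τ = R × C = 10.0 × 54 mL/cmH2O = 10.0 × 0.054 L/cmH2O = 0.54 s.
Exhaled fraction f = 1 − e^(−t/τ) → t = −τ·ln(1 − f) = −0.54·ln(0.03) = 1.894 s.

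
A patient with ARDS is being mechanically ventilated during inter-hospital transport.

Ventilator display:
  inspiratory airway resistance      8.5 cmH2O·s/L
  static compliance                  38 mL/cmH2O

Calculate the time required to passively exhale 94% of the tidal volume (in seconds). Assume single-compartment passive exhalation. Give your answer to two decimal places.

0.91

τ = R × C = 8.5 × 38 mL/cmH2O = 8.5 × 0.038 L/cmH2O = 0.323 s.
Exhaled fraction f = 1 − e^(−t/τ) → t = −τ·ln(1 − f) = −0.323·ln(0.06) = 0.9087 s.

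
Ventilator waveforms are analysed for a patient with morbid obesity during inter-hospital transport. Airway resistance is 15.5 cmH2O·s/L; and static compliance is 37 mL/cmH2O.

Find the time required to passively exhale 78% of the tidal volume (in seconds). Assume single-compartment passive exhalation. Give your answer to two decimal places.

τ = R × C = 15.5 × 37 mL/cmH2O = 15.5 × 0.037 L/cmH2O = 0.5735 s.
Exhaled fraction f = 1 − e^(−t/τ) → t = −τ·ln(1 − f) = −0.5735·ln(0.22) = 0.8684 s.

0.87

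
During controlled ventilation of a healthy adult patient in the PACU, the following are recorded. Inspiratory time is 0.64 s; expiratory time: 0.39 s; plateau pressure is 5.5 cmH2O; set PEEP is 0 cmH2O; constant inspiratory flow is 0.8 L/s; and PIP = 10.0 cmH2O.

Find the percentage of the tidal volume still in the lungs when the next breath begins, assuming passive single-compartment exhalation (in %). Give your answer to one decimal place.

47.5

Vt = flow × Ti = 0.8 L/s × 0.64 s × 1000 mL/L = 512.0 mL.
R = (PIP − Pplat)/V̇ = (10.0 − 5.5) / 0.8 = 4.5/0.8 = 5.625 cmH2O·s/L.
C = Vt/(Pplat − PEEP) = 512.0 / (5.5 − 0) = 512.0/5.5 = 93.091 mL/cmH2O.
τ = R × C = 5.625 × 0.09309 L/cmH2O = 0.5236 s.
Fraction remaining at end-expiration = e^(−Te/τ) = e^(−0.39/0.5236) = 0.4748 → 47.48%.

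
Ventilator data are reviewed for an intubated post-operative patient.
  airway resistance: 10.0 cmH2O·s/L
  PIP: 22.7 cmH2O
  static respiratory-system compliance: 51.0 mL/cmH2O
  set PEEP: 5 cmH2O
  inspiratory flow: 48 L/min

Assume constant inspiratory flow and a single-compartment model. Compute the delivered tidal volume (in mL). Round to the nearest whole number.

495

Flow: 48 L/min ÷ 60 = 0.8 L/s.
Equation of motion (constant flow): PIP = Vt/C + R·V̇ + PEEP.
Vt/C = PIP − R·V̇ − PEEP = 22.7 − 8.0 − 5 = 9.7 cmH2O.
Vt = C × 9.7 = 51.0 × 9.7 = 494.7 mL.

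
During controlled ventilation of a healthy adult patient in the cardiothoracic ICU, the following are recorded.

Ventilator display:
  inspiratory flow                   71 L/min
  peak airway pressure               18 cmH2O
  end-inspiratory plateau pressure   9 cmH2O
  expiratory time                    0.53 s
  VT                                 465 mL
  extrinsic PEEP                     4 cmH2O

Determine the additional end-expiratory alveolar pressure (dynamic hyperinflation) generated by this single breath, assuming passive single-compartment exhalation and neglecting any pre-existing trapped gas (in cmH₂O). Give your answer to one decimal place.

Flow: 71 L/min ÷ 60 = 1.1833 L/s.
R = (PIP − Pplat)/V̇ = (18 − 9) / 1.1833 = 9.0/1.1833 = 7.606 cmH2O·s/L.
C = Vt/(Pplat − PEEP) = 465.0 / (9 − 4) = 465.0/5.0 = 93.0 mL/cmH2O.
τ = R × C = 7.606 × 0.093 L/cmH2O = 0.7074 s.
Fraction remaining = e^(−Te/τ) = e^(−0.53/0.7074) = 0.4727; trapped volume = 465.0 × 0.4727 = 219.81 mL.
Additional alveolar pressure from trapping ≈ V_trapped / C = 219.81 / 93.0 = 2.364 cmH2O.

2.4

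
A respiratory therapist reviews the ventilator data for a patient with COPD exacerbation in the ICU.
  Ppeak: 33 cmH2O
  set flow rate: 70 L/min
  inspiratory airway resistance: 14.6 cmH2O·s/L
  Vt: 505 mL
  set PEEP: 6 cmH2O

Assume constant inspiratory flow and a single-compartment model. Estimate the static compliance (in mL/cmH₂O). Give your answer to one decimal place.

Flow: 70 L/min ÷ 60 = 1.1667 L/s.
Equation of motion (constant flow): PIP = Vt/C + R·V̇ + PEEP.
Vt/C = PIP − R·V̇ − PEEP = 33 − 14.6×1.1667 − 6 = 33 − 17.034 − 6 = 9.966 cmH2O.
C = Vt / 9.966 = 505 / 9.966 = 50.672 mL/cmH2O.

50.7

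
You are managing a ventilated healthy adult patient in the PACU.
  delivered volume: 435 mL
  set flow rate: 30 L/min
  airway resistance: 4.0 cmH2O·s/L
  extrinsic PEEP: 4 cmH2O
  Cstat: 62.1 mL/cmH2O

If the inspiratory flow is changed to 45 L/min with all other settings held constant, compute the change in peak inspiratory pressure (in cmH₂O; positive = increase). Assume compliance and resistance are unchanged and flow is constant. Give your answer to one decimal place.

Flow: 30 L/min ÷ 60 = 0.5 L/s.
New flow: 45 L/min ÷ 60 = 0.75 L/s.
PIP = Vt/C + R·V̇ + PEEP (constant-flow equation of motion).
Only the resistive term changes: ΔPIP = R × ΔV̇ = 4.0 × (0.75 − 0.5) = 4.0 × 0.25 = 1.0 cmH2O.

1.0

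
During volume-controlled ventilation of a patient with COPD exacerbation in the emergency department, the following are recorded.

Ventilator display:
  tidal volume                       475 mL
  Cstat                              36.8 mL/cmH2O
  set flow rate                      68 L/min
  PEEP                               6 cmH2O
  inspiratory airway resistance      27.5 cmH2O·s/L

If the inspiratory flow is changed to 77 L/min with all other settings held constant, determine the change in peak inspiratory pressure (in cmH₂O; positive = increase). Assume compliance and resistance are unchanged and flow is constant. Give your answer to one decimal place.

Flow: 68 L/min ÷ 60 = 1.1333 L/s.
New flow: 77 L/min ÷ 60 = 1.2833 L/s.
PIP = Vt/C + R·V̇ + PEEP (constant-flow equation of motion).
Only the resistive term changes: ΔPIP = R × ΔV̇ = 27.5 × (1.2833 − 1.1333) = 27.5 × 0.15 = 4.125 cmH2O.

4.1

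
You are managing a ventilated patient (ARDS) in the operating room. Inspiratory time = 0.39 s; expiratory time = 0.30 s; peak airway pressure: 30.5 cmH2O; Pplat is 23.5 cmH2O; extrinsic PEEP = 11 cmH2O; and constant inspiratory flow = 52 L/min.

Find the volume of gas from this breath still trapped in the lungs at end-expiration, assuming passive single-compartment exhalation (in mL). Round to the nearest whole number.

86

Flow: 52 L/min ÷ 60 = 0.8667 L/s.
Vt = flow × Ti = 0.8667 L/s × 0.39 s × 1000 mL/L = 338.01 mL.
R = (PIP − Pplat)/V̇ = (30.5 − 23.5) / 0.8667 = 7.0/0.8667 = 8.077 cmH2O·s/L.
C = Vt/(Pplat − PEEP) = 338.01 / (23.5 − 11) = 338.01/12.5 = 27.041 mL/cmH2O.
τ = R × C = 8.077 × 0.02704 L/cmH2O = 0.2184 s.
Fraction remaining = e^(−Te/τ) = e^(−0.30/0.2184) = 0.2532.
Trapped volume = 338.01 × 0.2532 = 85.584 mL.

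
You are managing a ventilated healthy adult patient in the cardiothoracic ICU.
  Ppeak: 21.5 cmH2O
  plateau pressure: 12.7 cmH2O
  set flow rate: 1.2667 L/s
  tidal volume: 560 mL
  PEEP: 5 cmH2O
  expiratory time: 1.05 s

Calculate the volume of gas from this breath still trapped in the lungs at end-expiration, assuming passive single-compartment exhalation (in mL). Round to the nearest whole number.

70

R = (PIP − Pplat)/V̇ = (21.5 − 12.7) / 1.2667 = 8.8/1.2667 = 6.947 cmH2O·s/L.
C = Vt/(Pplat − PEEP) = 560.0 / (12.7 − 5) = 560.0/7.7 = 72.727 mL/cmH2O.
τ = R × C = 6.947 × 0.07273 L/cmH2O = 0.5053 s.
Fraction remaining = e^(−Te/τ) = e^(−1.05/0.5053) = 0.1252.
Trapped volume = 560.0 × 0.1252 = 70.112 mL.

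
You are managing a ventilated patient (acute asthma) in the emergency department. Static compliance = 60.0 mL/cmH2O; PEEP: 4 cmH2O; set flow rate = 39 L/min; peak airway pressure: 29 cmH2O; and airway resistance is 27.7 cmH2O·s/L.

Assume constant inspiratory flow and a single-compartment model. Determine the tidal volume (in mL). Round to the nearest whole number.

Flow: 39 L/min ÷ 60 = 0.65 L/s.
Equation of motion (constant flow): PIP = Vt/C + R·V̇ + PEEP.
Vt/C = PIP − R·V̇ − PEEP = 29 − 18.005 − 4 = 6.995 cmH2O.
Vt = C × 6.995 = 60.0 × 6.995 = 419.7 mL.

420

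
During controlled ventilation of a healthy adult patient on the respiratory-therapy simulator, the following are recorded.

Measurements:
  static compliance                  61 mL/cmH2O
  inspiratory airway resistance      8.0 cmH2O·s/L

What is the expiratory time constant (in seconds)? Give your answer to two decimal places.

τ = R × C = 8.0 × 61 mL/cmH2O = 8.0 × 0.061 L/cmH2O = 0.488 s.

0.49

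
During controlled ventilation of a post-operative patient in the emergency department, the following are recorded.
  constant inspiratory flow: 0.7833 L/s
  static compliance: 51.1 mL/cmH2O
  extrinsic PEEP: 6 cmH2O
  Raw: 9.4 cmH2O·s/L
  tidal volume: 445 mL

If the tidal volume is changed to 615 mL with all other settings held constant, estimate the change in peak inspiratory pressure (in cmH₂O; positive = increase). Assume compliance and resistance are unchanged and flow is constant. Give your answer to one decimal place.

PIP = Vt/C + R·V̇ + PEEP (constant-flow equation of motion).
Only the elastic term changes: ΔPIP = ΔVt / C = (615 − 445) / 51.1 = 3.327 cmH2O.

3.3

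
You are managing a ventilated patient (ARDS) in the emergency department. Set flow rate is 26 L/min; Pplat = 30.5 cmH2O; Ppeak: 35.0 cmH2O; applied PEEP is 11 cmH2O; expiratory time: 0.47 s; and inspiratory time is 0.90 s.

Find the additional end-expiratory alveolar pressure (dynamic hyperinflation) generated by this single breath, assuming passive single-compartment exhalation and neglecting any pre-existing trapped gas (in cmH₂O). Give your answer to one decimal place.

Flow: 26 L/min ÷ 60 = 0.4333 L/s.
Vt = flow × Ti = 0.4333 L/s × 0.90 s × 1000 mL/L = 389.97 mL.
R = (PIP − Pplat)/V̇ = (35.0 − 30.5) / 0.4333 = 4.5/0.4333 = 10.385 cmH2O·s/L.
C = Vt/(Pplat − PEEP) = 389.97 / (30.5 − 11) = 389.97/19.5 = 19.998 mL/cmH2O.
τ = R × C = 10.385 × 0.02 L/cmH2O = 0.2077 s.
Fraction remaining = e^(−Te/τ) = e^(−0.47/0.2077) = 0.1041; trapped volume = 389.97 × 0.1041 = 40.596 mL.
Additional alveolar pressure from trapping ≈ V_trapped / C = 40.596 / 19.998 = 2.03 cmH2O.

2.0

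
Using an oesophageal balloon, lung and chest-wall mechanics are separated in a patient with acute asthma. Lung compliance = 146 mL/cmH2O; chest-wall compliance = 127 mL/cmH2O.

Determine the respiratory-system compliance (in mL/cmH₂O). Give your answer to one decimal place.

Lung and chest wall are elastances in series: 1/Crs = 1/CL + 1/Ccw.
1/Crs = 1/146 + 1/127 = 0.01472.
Crs = 67.935 mL/cmH2O.

67.9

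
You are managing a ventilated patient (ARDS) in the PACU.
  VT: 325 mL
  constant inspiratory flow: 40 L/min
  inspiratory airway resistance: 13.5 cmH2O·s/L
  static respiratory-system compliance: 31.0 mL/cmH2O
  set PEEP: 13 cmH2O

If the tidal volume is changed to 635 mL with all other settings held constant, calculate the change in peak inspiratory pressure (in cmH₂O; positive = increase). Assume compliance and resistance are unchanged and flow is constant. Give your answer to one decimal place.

10.0

PIP = Vt/C + R·V̇ + PEEP (constant-flow equation of motion).
Only the elastic term changes: ΔPIP = ΔVt / C = (635 − 325) / 31.0 = 10.0 cmH2O.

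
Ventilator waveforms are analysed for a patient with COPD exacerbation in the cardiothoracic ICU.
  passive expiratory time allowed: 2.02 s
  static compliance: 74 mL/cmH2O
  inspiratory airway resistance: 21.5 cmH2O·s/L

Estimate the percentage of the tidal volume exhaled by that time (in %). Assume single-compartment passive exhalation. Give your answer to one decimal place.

71.9

τ = R × C = 21.5 × 74 mL/cmH2O = 21.5 × 0.074 L/cmH2O = 1.591 s.
Passive exhalation: V(t)/V₀ = e^(−t/τ) = e^(−2.02/1.591) = 0.2809.
Fraction exhaled = 1 − 0.2809 = 0.7191 → 71.91%.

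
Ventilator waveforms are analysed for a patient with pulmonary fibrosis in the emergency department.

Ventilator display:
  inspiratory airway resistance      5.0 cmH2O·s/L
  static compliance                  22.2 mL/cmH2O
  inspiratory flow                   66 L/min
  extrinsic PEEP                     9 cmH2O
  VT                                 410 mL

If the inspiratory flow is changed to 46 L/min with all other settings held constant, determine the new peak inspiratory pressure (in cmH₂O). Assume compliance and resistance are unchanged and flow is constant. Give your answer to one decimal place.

31.3

Flow: 66 L/min ÷ 60 = 1.1 L/s.
New flow: 46 L/min ÷ 60 = 0.7667 L/s.
PIP = Vt/C + R·V̇ + PEEP (constant-flow equation of motion).
Only the resistive term changes: ΔPIP = R × ΔV̇ = 5.0 × (0.7667 − 1.1) = 5.0 × -0.3333 = -1.667 cmH2O.
Original PIP = 410/22.2 + 5.0×1.1 + 9 = 32.968 cmH2O; new PIP = 32.968 + (-1.667) = 31.301 cmH2O.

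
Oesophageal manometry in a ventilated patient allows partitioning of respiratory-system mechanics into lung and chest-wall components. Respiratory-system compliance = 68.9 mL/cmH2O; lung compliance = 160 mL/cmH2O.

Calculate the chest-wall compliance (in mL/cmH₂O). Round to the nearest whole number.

1/Ccw = 1/Crs − 1/CL.
1/Ccw = 1/68.9 − 1/160 = 0.008264.
Ccw = 121.01 mL/cmH2O.

121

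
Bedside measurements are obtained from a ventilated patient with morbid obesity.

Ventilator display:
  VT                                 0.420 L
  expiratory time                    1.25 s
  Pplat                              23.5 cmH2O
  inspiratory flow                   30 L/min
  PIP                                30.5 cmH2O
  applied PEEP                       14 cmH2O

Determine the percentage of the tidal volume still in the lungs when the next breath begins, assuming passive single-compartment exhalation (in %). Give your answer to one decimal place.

Flow: 30 L/min ÷ 60 = 0.5 L/s.
R = (PIP − Pplat)/V̇ = (30.5 − 23.5) / 0.5 = 7.0/0.5 = 14.0 cmH2O·s/L.
C = Vt/(Pplat − PEEP) = 420.0 / (23.5 − 14) = 420.0/9.5 = 44.211 mL/cmH2O.
τ = R × C = 14.0 × 0.04421 L/cmH2O = 0.6189 s.
Fraction remaining at end-expiration = e^(−Te/τ) = e^(−1.25/0.6189) = 0.1327 → 13.27%.

13.3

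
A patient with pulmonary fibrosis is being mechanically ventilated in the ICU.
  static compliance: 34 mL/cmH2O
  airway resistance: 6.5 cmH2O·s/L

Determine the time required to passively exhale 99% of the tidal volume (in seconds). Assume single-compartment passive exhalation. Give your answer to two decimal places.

1.02

τ = R × C = 6.5 × 34 mL/cmH2O = 6.5 × 0.034 L/cmH2O = 0.221 s.
Exhaled fraction f = 1 − e^(−t/τ) → t = −τ·ln(1 − f) = −0.221·ln(0.01) = 1.018 s.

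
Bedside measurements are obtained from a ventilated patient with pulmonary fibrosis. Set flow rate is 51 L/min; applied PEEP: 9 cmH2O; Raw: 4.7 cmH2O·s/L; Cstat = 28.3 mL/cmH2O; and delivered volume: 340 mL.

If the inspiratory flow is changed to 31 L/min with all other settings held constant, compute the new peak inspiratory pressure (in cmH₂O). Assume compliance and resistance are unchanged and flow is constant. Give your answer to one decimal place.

Flow: 51 L/min ÷ 60 = 0.85 L/s.
New flow: 31 L/min ÷ 60 = 0.5167 L/s.
PIP = Vt/C + R·V̇ + PEEP (constant-flow equation of motion).
Only the resistive term changes: ΔPIP = R × ΔV̇ = 4.7 × (0.5167 − 0.85) = 4.7 × -0.3333 = -1.567 cmH2O.
Original PIP = 340/28.3 + 4.7×0.85 + 9 = 25.009 cmH2O; new PIP = 25.009 + (-1.567) = 23.442 cmH2O.

23.4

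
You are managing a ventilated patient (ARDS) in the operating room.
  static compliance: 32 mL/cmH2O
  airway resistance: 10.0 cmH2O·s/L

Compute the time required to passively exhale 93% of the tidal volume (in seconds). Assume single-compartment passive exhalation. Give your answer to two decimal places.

0.85

τ = R × C = 10.0 × 32 mL/cmH2O = 10.0 × 0.032 L/cmH2O = 0.32 s.
Exhaled fraction f = 1 − e^(−t/τ) → t = −τ·ln(1 − f) = −0.32·ln(0.07) = 0.851 s.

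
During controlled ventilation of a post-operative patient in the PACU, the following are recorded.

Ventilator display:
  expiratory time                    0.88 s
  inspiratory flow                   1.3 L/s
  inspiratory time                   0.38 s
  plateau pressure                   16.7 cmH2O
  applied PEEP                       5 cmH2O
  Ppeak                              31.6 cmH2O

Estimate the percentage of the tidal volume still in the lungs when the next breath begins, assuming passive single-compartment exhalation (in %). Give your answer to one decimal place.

16.2

Vt = flow × Ti = 1.3 L/s × 0.38 s × 1000 mL/L = 494.0 mL.
R = (PIP − Pplat)/V̇ = (31.6 − 16.7) / 1.3 = 14.9/1.3 = 11.462 cmH2O·s/L.
C = Vt/(Pplat − PEEP) = 494.0 / (16.7 − 5) = 494.0/11.7 = 42.222 mL/cmH2O.
τ = R × C = 11.462 × 0.04222 L/cmH2O = 0.4839 s.
Fraction remaining at end-expiration = e^(−Te/τ) = e^(−0.88/0.4839) = 0.1623 → 16.23%.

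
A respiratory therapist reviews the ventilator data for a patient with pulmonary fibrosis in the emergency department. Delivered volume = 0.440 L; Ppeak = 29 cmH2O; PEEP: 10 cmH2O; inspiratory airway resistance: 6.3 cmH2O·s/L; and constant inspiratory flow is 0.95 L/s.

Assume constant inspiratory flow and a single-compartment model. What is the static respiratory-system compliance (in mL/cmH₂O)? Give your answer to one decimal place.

33.8

Equation of motion (constant flow): PIP = Vt/C + R·V̇ + PEEP.
Vt/C = PIP − R·V̇ − PEEP = 29 − 6.3×0.95 − 10 = 29 − 5.985 − 10 = 13.015 cmH2O.
C = Vt / 13.015 = 440 / 13.015 = 33.807 mL/cmH2O.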